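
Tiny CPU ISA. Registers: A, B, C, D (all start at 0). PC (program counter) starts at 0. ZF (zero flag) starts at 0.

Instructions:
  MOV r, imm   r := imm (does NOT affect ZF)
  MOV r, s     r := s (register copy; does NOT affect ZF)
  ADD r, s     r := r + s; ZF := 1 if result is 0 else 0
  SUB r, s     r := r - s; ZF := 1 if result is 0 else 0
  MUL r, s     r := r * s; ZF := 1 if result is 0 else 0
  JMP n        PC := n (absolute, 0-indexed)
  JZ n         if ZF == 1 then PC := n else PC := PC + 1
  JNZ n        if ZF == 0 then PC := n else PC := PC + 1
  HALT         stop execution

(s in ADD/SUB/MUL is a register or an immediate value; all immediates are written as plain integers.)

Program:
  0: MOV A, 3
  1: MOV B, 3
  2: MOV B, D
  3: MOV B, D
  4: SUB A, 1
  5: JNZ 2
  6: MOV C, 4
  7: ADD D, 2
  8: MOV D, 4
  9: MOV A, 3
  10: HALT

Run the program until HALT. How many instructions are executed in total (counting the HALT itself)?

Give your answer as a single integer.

Step 1: PC=0 exec 'MOV A, 3'. After: A=3 B=0 C=0 D=0 ZF=0 PC=1
Step 2: PC=1 exec 'MOV B, 3'. After: A=3 B=3 C=0 D=0 ZF=0 PC=2
Step 3: PC=2 exec 'MOV B, D'. After: A=3 B=0 C=0 D=0 ZF=0 PC=3
Step 4: PC=3 exec 'MOV B, D'. After: A=3 B=0 C=0 D=0 ZF=0 PC=4
Step 5: PC=4 exec 'SUB A, 1'. After: A=2 B=0 C=0 D=0 ZF=0 PC=5
Step 6: PC=5 exec 'JNZ 2'. After: A=2 B=0 C=0 D=0 ZF=0 PC=2
Step 7: PC=2 exec 'MOV B, D'. After: A=2 B=0 C=0 D=0 ZF=0 PC=3
Step 8: PC=3 exec 'MOV B, D'. After: A=2 B=0 C=0 D=0 ZF=0 PC=4
Step 9: PC=4 exec 'SUB A, 1'. After: A=1 B=0 C=0 D=0 ZF=0 PC=5
Step 10: PC=5 exec 'JNZ 2'. After: A=1 B=0 C=0 D=0 ZF=0 PC=2
Step 11: PC=2 exec 'MOV B, D'. After: A=1 B=0 C=0 D=0 ZF=0 PC=3
Step 12: PC=3 exec 'MOV B, D'. After: A=1 B=0 C=0 D=0 ZF=0 PC=4
Step 13: PC=4 exec 'SUB A, 1'. After: A=0 B=0 C=0 D=0 ZF=1 PC=5
Step 14: PC=5 exec 'JNZ 2'. After: A=0 B=0 C=0 D=0 ZF=1 PC=6
Step 15: PC=6 exec 'MOV C, 4'. After: A=0 B=0 C=4 D=0 ZF=1 PC=7
Step 16: PC=7 exec 'ADD D, 2'. After: A=0 B=0 C=4 D=2 ZF=0 PC=8
Step 17: PC=8 exec 'MOV D, 4'. After: A=0 B=0 C=4 D=4 ZF=0 PC=9
Step 18: PC=9 exec 'MOV A, 3'. After: A=3 B=0 C=4 D=4 ZF=0 PC=10
Step 19: PC=10 exec 'HALT'. After: A=3 B=0 C=4 D=4 ZF=0 PC=10 HALTED
Total instructions executed: 19

Answer: 19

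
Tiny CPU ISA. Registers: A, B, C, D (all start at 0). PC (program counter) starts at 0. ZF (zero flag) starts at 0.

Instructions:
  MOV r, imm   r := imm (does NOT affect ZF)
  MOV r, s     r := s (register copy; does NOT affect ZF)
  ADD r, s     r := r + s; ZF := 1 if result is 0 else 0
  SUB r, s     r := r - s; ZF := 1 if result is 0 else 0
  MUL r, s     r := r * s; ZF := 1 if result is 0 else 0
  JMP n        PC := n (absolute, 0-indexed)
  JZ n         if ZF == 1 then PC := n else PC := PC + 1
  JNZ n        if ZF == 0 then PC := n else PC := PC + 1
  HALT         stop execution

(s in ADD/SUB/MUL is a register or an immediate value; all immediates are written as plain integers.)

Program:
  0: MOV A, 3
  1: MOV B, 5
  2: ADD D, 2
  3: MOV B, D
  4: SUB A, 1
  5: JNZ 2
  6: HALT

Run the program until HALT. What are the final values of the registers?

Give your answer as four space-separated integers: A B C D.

Answer: 0 6 0 6

Derivation:
Step 1: PC=0 exec 'MOV A, 3'. After: A=3 B=0 C=0 D=0 ZF=0 PC=1
Step 2: PC=1 exec 'MOV B, 5'. After: A=3 B=5 C=0 D=0 ZF=0 PC=2
Step 3: PC=2 exec 'ADD D, 2'. After: A=3 B=5 C=0 D=2 ZF=0 PC=3
Step 4: PC=3 exec 'MOV B, D'. After: A=3 B=2 C=0 D=2 ZF=0 PC=4
Step 5: PC=4 exec 'SUB A, 1'. After: A=2 B=2 C=0 D=2 ZF=0 PC=5
Step 6: PC=5 exec 'JNZ 2'. After: A=2 B=2 C=0 D=2 ZF=0 PC=2
Step 7: PC=2 exec 'ADD D, 2'. After: A=2 B=2 C=0 D=4 ZF=0 PC=3
Step 8: PC=3 exec 'MOV B, D'. After: A=2 B=4 C=0 D=4 ZF=0 PC=4
Step 9: PC=4 exec 'SUB A, 1'. After: A=1 B=4 C=0 D=4 ZF=0 PC=5
Step 10: PC=5 exec 'JNZ 2'. After: A=1 B=4 C=0 D=4 ZF=0 PC=2
Step 11: PC=2 exec 'ADD D, 2'. After: A=1 B=4 C=0 D=6 ZF=0 PC=3
Step 12: PC=3 exec 'MOV B, D'. After: A=1 B=6 C=0 D=6 ZF=0 PC=4
Step 13: PC=4 exec 'SUB A, 1'. After: A=0 B=6 C=0 D=6 ZF=1 PC=5
Step 14: PC=5 exec 'JNZ 2'. After: A=0 B=6 C=0 D=6 ZF=1 PC=6
Step 15: PC=6 exec 'HALT'. After: A=0 B=6 C=0 D=6 ZF=1 PC=6 HALTED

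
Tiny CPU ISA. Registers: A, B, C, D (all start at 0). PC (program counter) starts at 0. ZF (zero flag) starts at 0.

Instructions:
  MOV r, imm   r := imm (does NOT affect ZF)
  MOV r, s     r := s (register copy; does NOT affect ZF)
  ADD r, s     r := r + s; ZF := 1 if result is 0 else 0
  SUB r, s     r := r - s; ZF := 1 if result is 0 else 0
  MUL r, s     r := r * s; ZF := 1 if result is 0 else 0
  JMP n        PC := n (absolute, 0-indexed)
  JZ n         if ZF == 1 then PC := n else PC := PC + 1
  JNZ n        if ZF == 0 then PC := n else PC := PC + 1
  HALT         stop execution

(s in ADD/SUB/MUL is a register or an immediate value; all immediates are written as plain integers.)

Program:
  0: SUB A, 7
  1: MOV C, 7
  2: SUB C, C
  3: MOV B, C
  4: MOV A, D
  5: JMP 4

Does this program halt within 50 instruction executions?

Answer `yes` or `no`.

Step 1: PC=0 exec 'SUB A, 7'. After: A=-7 B=0 C=0 D=0 ZF=0 PC=1
Step 2: PC=1 exec 'MOV C, 7'. After: A=-7 B=0 C=7 D=0 ZF=0 PC=2
Step 3: PC=2 exec 'SUB C, C'. After: A=-7 B=0 C=0 D=0 ZF=1 PC=3
Step 4: PC=3 exec 'MOV B, C'. After: A=-7 B=0 C=0 D=0 ZF=1 PC=4
Step 5: PC=4 exec 'MOV A, D'. After: A=0 B=0 C=0 D=0 ZF=1 PC=5
Step 6: PC=5 exec 'JMP 4'. After: A=0 B=0 C=0 D=0 ZF=1 PC=4
Step 7: PC=4 exec 'MOV A, D'. After: A=0 B=0 C=0 D=0 ZF=1 PC=5
State after step 7 equals state after step 5: the program is in a cycle of length 2 and will never halt.

Answer: no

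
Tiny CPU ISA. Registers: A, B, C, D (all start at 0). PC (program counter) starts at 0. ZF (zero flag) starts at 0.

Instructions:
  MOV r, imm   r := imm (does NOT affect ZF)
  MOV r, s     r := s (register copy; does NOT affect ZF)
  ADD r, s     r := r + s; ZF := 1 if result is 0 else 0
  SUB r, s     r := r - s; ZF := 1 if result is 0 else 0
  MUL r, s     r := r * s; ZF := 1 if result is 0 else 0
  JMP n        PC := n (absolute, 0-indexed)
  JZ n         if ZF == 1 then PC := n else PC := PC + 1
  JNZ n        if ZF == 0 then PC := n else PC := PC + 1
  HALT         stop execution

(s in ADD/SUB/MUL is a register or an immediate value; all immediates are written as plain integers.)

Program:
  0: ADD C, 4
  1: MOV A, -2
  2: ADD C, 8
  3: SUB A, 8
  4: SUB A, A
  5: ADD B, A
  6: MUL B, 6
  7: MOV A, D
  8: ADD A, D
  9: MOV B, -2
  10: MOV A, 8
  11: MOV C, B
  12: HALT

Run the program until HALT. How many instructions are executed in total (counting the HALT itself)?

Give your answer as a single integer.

Step 1: PC=0 exec 'ADD C, 4'. After: A=0 B=0 C=4 D=0 ZF=0 PC=1
Step 2: PC=1 exec 'MOV A, -2'. After: A=-2 B=0 C=4 D=0 ZF=0 PC=2
Step 3: PC=2 exec 'ADD C, 8'. After: A=-2 B=0 C=12 D=0 ZF=0 PC=3
Step 4: PC=3 exec 'SUB A, 8'. After: A=-10 B=0 C=12 D=0 ZF=0 PC=4
Step 5: PC=4 exec 'SUB A, A'. After: A=0 B=0 C=12 D=0 ZF=1 PC=5
Step 6: PC=5 exec 'ADD B, A'. After: A=0 B=0 C=12 D=0 ZF=1 PC=6
Step 7: PC=6 exec 'MUL B, 6'. After: A=0 B=0 C=12 D=0 ZF=1 PC=7
Step 8: PC=7 exec 'MOV A, D'. After: A=0 B=0 C=12 D=0 ZF=1 PC=8
Step 9: PC=8 exec 'ADD A, D'. After: A=0 B=0 C=12 D=0 ZF=1 PC=9
Step 10: PC=9 exec 'MOV B, -2'. After: A=0 B=-2 C=12 D=0 ZF=1 PC=10
Step 11: PC=10 exec 'MOV A, 8'. After: A=8 B=-2 C=12 D=0 ZF=1 PC=11
Step 12: PC=11 exec 'MOV C, B'. After: A=8 B=-2 C=-2 D=0 ZF=1 PC=12
Step 13: PC=12 exec 'HALT'. After: A=8 B=-2 C=-2 D=0 ZF=1 PC=12 HALTED
Total instructions executed: 13

Answer: 13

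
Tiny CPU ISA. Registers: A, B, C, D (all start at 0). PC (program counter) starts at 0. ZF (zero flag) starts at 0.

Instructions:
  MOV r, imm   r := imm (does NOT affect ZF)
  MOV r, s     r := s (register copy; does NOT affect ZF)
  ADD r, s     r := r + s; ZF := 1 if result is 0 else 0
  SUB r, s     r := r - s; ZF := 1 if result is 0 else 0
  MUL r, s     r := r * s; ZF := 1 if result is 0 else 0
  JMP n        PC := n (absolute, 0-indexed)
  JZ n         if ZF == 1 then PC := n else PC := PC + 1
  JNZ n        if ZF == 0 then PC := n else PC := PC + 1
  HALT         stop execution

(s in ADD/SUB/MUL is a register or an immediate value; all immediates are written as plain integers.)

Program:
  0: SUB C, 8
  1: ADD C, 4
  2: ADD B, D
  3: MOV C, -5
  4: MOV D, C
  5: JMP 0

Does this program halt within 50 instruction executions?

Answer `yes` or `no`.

Step 1: PC=0 exec 'SUB C, 8'. After: A=0 B=0 C=-8 D=0 ZF=0 PC=1
Step 2: PC=1 exec 'ADD C, 4'. After: A=0 B=0 C=-4 D=0 ZF=0 PC=2
Step 3: PC=2 exec 'ADD B, D'. After: A=0 B=0 C=-4 D=0 ZF=1 PC=3
Step 4: PC=3 exec 'MOV C, -5'. After: A=0 B=0 C=-5 D=0 ZF=1 PC=4
Step 5: PC=4 exec 'MOV D, C'. After: A=0 B=0 C=-5 D=-5 ZF=1 PC=5
Step 6: PC=5 exec 'JMP 0'. After: A=0 B=0 C=-5 D=-5 ZF=1 PC=0
Step 7: PC=0 exec 'SUB C, 8'. After: A=0 B=0 C=-13 D=-5 ZF=0 PC=1
Step 8: PC=1 exec 'ADD C, 4'. After: A=0 B=0 C=-9 D=-5 ZF=0 PC=2
Step 9: PC=2 exec 'ADD B, D'. After: A=0 B=-5 C=-9 D=-5 ZF=0 PC=3
Step 10: PC=3 exec 'MOV C, -5'. After: A=0 B=-5 C=-5 D=-5 ZF=0 PC=4
Step 11: PC=4 exec 'MOV D, C'. After: A=0 B=-5 C=-5 D=-5 ZF=0 PC=5
Step 12: PC=5 exec 'JMP 0'. After: A=0 B=-5 C=-5 D=-5 ZF=0 PC=0
Step 13: PC=0 exec 'SUB C, 8'. After: A=0 B=-5 C=-13 D=-5 ZF=0 PC=1
Step 14: PC=1 exec 'ADD C, 4'. After: A=0 B=-5 C=-9 D=-5 ZF=0 PC=2
Step 15: PC=2 exec 'ADD B, D'. After: A=0 B=-10 C=-9 D=-5 ZF=0 PC=3
After 50 steps: not halted. PC revisits the same instructions with no path to HALT; will never halt.

Answer: no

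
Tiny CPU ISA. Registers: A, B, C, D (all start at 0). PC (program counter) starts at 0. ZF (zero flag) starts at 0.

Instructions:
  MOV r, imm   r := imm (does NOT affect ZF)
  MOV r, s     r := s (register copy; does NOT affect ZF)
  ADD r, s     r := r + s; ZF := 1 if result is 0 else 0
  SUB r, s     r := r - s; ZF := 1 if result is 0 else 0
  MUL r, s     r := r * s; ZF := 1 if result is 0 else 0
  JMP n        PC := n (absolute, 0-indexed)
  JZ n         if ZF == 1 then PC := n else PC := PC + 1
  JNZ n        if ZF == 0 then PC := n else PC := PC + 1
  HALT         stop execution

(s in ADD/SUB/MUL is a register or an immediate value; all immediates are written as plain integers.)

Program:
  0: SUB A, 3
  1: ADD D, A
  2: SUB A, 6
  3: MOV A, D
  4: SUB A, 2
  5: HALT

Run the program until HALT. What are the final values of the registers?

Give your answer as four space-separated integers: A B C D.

Step 1: PC=0 exec 'SUB A, 3'. After: A=-3 B=0 C=0 D=0 ZF=0 PC=1
Step 2: PC=1 exec 'ADD D, A'. After: A=-3 B=0 C=0 D=-3 ZF=0 PC=2
Step 3: PC=2 exec 'SUB A, 6'. After: A=-9 B=0 C=0 D=-3 ZF=0 PC=3
Step 4: PC=3 exec 'MOV A, D'. After: A=-3 B=0 C=0 D=-3 ZF=0 PC=4
Step 5: PC=4 exec 'SUB A, 2'. After: A=-5 B=0 C=0 D=-3 ZF=0 PC=5
Step 6: PC=5 exec 'HALT'. After: A=-5 B=0 C=0 D=-3 ZF=0 PC=5 HALTED

Answer: -5 0 0 -3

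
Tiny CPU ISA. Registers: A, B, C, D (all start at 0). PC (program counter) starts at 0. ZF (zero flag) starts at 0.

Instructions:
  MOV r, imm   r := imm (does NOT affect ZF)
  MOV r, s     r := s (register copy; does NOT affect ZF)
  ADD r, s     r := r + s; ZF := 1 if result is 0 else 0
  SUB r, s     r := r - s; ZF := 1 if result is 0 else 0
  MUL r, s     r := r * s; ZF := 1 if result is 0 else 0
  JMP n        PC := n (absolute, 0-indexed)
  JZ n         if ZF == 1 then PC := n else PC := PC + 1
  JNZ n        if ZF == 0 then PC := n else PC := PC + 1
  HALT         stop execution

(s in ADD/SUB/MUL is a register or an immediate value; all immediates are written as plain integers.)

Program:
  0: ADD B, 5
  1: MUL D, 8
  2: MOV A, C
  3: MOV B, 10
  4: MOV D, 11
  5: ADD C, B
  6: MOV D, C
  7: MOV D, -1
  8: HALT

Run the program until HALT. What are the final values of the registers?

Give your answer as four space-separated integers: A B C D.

Answer: 0 10 10 -1

Derivation:
Step 1: PC=0 exec 'ADD B, 5'. After: A=0 B=5 C=0 D=0 ZF=0 PC=1
Step 2: PC=1 exec 'MUL D, 8'. After: A=0 B=5 C=0 D=0 ZF=1 PC=2
Step 3: PC=2 exec 'MOV A, C'. After: A=0 B=5 C=0 D=0 ZF=1 PC=3
Step 4: PC=3 exec 'MOV B, 10'. After: A=0 B=10 C=0 D=0 ZF=1 PC=4
Step 5: PC=4 exec 'MOV D, 11'. After: A=0 B=10 C=0 D=11 ZF=1 PC=5
Step 6: PC=5 exec 'ADD C, B'. After: A=0 B=10 C=10 D=11 ZF=0 PC=6
Step 7: PC=6 exec 'MOV D, C'. After: A=0 B=10 C=10 D=10 ZF=0 PC=7
Step 8: PC=7 exec 'MOV D, -1'. After: A=0 B=10 C=10 D=-1 ZF=0 PC=8
Step 9: PC=8 exec 'HALT'. After: A=0 B=10 C=10 D=-1 ZF=0 PC=8 HALTED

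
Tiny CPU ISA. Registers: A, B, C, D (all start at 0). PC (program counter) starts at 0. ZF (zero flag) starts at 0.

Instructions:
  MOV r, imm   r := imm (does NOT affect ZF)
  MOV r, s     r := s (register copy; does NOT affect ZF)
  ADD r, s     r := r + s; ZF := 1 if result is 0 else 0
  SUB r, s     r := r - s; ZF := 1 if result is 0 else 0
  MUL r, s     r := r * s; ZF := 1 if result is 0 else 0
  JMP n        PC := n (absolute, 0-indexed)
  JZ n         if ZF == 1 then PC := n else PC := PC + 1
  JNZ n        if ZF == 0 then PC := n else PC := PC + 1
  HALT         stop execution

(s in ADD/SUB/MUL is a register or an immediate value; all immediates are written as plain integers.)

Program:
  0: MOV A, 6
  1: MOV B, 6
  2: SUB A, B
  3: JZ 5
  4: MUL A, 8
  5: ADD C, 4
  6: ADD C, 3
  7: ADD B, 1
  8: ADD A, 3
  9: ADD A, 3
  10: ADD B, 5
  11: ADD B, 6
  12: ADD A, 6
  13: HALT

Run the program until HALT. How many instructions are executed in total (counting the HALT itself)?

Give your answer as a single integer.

Step 1: PC=0 exec 'MOV A, 6'. After: A=6 B=0 C=0 D=0 ZF=0 PC=1
Step 2: PC=1 exec 'MOV B, 6'. After: A=6 B=6 C=0 D=0 ZF=0 PC=2
Step 3: PC=2 exec 'SUB A, B'. After: A=0 B=6 C=0 D=0 ZF=1 PC=3
Step 4: PC=3 exec 'JZ 5'. After: A=0 B=6 C=0 D=0 ZF=1 PC=5
Step 5: PC=5 exec 'ADD C, 4'. After: A=0 B=6 C=4 D=0 ZF=0 PC=6
Step 6: PC=6 exec 'ADD C, 3'. After: A=0 B=6 C=7 D=0 ZF=0 PC=7
Step 7: PC=7 exec 'ADD B, 1'. After: A=0 B=7 C=7 D=0 ZF=0 PC=8
Step 8: PC=8 exec 'ADD A, 3'. After: A=3 B=7 C=7 D=0 ZF=0 PC=9
Step 9: PC=9 exec 'ADD A, 3'. After: A=6 B=7 C=7 D=0 ZF=0 PC=10
Step 10: PC=10 exec 'ADD B, 5'. After: A=6 B=12 C=7 D=0 ZF=0 PC=11
Step 11: PC=11 exec 'ADD B, 6'. After: A=6 B=18 C=7 D=0 ZF=0 PC=12
Step 12: PC=12 exec 'ADD A, 6'. After: A=12 B=18 C=7 D=0 ZF=0 PC=13
Step 13: PC=13 exec 'HALT'. After: A=12 B=18 C=7 D=0 ZF=0 PC=13 HALTED
Total instructions executed: 13

Answer: 13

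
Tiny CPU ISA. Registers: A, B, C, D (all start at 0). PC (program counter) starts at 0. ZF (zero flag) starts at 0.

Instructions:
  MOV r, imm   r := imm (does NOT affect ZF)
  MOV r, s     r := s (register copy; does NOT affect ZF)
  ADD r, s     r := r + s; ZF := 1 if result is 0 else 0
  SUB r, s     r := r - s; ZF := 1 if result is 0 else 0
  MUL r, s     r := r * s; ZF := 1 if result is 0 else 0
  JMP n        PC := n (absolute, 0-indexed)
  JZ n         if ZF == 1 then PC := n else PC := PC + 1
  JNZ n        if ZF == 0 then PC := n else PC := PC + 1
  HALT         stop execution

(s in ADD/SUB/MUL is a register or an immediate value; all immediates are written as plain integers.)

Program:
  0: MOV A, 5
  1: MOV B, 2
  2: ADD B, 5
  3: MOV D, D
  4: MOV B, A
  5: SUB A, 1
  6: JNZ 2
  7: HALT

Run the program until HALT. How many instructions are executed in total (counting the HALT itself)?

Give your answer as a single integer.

Answer: 28

Derivation:
Step 1: PC=0 exec 'MOV A, 5'. After: A=5 B=0 C=0 D=0 ZF=0 PC=1
Step 2: PC=1 exec 'MOV B, 2'. After: A=5 B=2 C=0 D=0 ZF=0 PC=2
Step 3: PC=2 exec 'ADD B, 5'. After: A=5 B=7 C=0 D=0 ZF=0 PC=3
Step 4: PC=3 exec 'MOV D, D'. After: A=5 B=7 C=0 D=0 ZF=0 PC=4
Step 5: PC=4 exec 'MOV B, A'. After: A=5 B=5 C=0 D=0 ZF=0 PC=5
Step 6: PC=5 exec 'SUB A, 1'. After: A=4 B=5 C=0 D=0 ZF=0 PC=6
Step 7: PC=6 exec 'JNZ 2'. After: A=4 B=5 C=0 D=0 ZF=0 PC=2
Step 8: PC=2 exec 'ADD B, 5'. After: A=4 B=10 C=0 D=0 ZF=0 PC=3
Step 9: PC=3 exec 'MOV D, D'. After: A=4 B=10 C=0 D=0 ZF=0 PC=4
Step 10: PC=4 exec 'MOV B, A'. After: A=4 B=4 C=0 D=0 ZF=0 PC=5
Step 11: PC=5 exec 'SUB A, 1'. After: A=3 B=4 C=0 D=0 ZF=0 PC=6
Step 12: PC=6 exec 'JNZ 2'. After: A=3 B=4 C=0 D=0 ZF=0 PC=2
Step 13: PC=2 exec 'ADD B, 5'. After: A=3 B=9 C=0 D=0 ZF=0 PC=3
Step 14: PC=3 exec 'MOV D, D'. After: A=3 B=9 C=0 D=0 ZF=0 PC=4
Step 15: PC=4 exec 'MOV B, A'. After: A=3 B=3 C=0 D=0 ZF=0 PC=5
Step 16: PC=5 exec 'SUB A, 1'. After: A=2 B=3 C=0 D=0 ZF=0 PC=6
Step 17: PC=6 exec 'JNZ 2'. After: A=2 B=3 C=0 D=0 ZF=0 PC=2
Step 18: PC=2 exec 'ADD B, 5'. After: A=2 B=8 C=0 D=0 ZF=0 PC=3
Step 19: PC=3 exec 'MOV D, D'. After: A=2 B=8 C=0 D=0 ZF=0 PC=4
Step 20: PC=4 exec 'MOV B, A'. After: A=2 B=2 C=0 D=0 ZF=0 PC=5
Step 21: PC=5 exec 'SUB A, 1'. After: A=1 B=2 C=0 D=0 ZF=0 PC=6
Step 22: PC=6 exec 'JNZ 2'. After: A=1 B=2 C=0 D=0 ZF=0 PC=2
Step 23: PC=2 exec 'ADD B, 5'. After: A=1 B=7 C=0 D=0 ZF=0 PC=3
Step 24: PC=3 exec 'MOV D, D'. After: A=1 B=7 C=0 D=0 ZF=0 PC=4
Step 25: PC=4 exec 'MOV B, A'. After: A=1 B=1 C=0 D=0 ZF=0 PC=5
Step 26: PC=5 exec 'SUB A, 1'. After: A=0 B=1 C=0 D=0 ZF=1 PC=6
Step 27: PC=6 exec 'JNZ 2'. After: A=0 B=1 C=0 D=0 ZF=1 PC=7
Step 28: PC=7 exec 'HALT'. After: A=0 B=1 C=0 D=0 ZF=1 PC=7 HALTED
Total instructions executed: 28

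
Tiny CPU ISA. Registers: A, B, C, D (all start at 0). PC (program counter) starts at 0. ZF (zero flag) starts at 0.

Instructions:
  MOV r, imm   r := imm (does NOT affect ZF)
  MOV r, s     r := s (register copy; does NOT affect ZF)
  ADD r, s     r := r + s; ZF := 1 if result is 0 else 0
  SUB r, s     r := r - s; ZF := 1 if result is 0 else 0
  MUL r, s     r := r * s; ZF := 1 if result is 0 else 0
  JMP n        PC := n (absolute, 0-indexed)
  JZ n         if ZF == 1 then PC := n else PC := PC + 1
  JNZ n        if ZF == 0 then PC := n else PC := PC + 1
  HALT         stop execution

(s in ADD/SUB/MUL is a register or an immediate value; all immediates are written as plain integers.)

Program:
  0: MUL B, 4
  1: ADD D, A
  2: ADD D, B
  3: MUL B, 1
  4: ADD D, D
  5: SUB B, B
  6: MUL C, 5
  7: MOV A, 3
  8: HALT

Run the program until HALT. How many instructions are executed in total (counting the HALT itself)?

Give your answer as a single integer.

Step 1: PC=0 exec 'MUL B, 4'. After: A=0 B=0 C=0 D=0 ZF=1 PC=1
Step 2: PC=1 exec 'ADD D, A'. After: A=0 B=0 C=0 D=0 ZF=1 PC=2
Step 3: PC=2 exec 'ADD D, B'. After: A=0 B=0 C=0 D=0 ZF=1 PC=3
Step 4: PC=3 exec 'MUL B, 1'. After: A=0 B=0 C=0 D=0 ZF=1 PC=4
Step 5: PC=4 exec 'ADD D, D'. After: A=0 B=0 C=0 D=0 ZF=1 PC=5
Step 6: PC=5 exec 'SUB B, B'. After: A=0 B=0 C=0 D=0 ZF=1 PC=6
Step 7: PC=6 exec 'MUL C, 5'. After: A=0 B=0 C=0 D=0 ZF=1 PC=7
Step 8: PC=7 exec 'MOV A, 3'. After: A=3 B=0 C=0 D=0 ZF=1 PC=8
Step 9: PC=8 exec 'HALT'. After: A=3 B=0 C=0 D=0 ZF=1 PC=8 HALTED
Total instructions executed: 9

Answer: 9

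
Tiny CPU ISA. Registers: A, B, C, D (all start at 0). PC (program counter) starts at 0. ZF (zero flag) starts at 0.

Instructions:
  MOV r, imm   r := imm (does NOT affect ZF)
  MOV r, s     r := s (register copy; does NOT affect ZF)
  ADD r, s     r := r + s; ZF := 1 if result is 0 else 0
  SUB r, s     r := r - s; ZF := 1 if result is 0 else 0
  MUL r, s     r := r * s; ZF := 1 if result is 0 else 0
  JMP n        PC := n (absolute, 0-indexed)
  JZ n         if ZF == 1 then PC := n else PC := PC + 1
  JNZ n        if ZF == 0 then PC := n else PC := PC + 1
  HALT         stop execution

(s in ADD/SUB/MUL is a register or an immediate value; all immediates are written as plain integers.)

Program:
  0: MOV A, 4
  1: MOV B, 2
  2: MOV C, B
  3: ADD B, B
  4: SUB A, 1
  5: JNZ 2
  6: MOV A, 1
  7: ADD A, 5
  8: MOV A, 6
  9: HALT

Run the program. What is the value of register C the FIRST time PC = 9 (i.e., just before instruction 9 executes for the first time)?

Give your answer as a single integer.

Step 1: PC=0 exec 'MOV A, 4'. After: A=4 B=0 C=0 D=0 ZF=0 PC=1
Step 2: PC=1 exec 'MOV B, 2'. After: A=4 B=2 C=0 D=0 ZF=0 PC=2
Step 3: PC=2 exec 'MOV C, B'. After: A=4 B=2 C=2 D=0 ZF=0 PC=3
Step 4: PC=3 exec 'ADD B, B'. After: A=4 B=4 C=2 D=0 ZF=0 PC=4
Step 5: PC=4 exec 'SUB A, 1'. After: A=3 B=4 C=2 D=0 ZF=0 PC=5
Step 6: PC=5 exec 'JNZ 2'. After: A=3 B=4 C=2 D=0 ZF=0 PC=2
Step 7: PC=2 exec 'MOV C, B'. After: A=3 B=4 C=4 D=0 ZF=0 PC=3
Step 8: PC=3 exec 'ADD B, B'. After: A=3 B=8 C=4 D=0 ZF=0 PC=4
Step 9: PC=4 exec 'SUB A, 1'. After: A=2 B=8 C=4 D=0 ZF=0 PC=5
Step 10: PC=5 exec 'JNZ 2'. After: A=2 B=8 C=4 D=0 ZF=0 PC=2
Step 11: PC=2 exec 'MOV C, B'. After: A=2 B=8 C=8 D=0 ZF=0 PC=3
Step 12: PC=3 exec 'ADD B, B'. After: A=2 B=16 C=8 D=0 ZF=0 PC=4
Step 13: PC=4 exec 'SUB A, 1'. After: A=1 B=16 C=8 D=0 ZF=0 PC=5
Step 14: PC=5 exec 'JNZ 2'. After: A=1 B=16 C=8 D=0 ZF=0 PC=2
Step 15: PC=2 exec 'MOV C, B'. After: A=1 B=16 C=16 D=0 ZF=0 PC=3
Step 16: PC=3 exec 'ADD B, B'. After: A=1 B=32 C=16 D=0 ZF=0 PC=4
Step 17: PC=4 exec 'SUB A, 1'. After: A=0 B=32 C=16 D=0 ZF=1 PC=5
Step 18: PC=5 exec 'JNZ 2'. After: A=0 B=32 C=16 D=0 ZF=1 PC=6
Step 19: PC=6 exec 'MOV A, 1'. After: A=1 B=32 C=16 D=0 ZF=1 PC=7
Step 20: PC=7 exec 'ADD A, 5'. After: A=6 B=32 C=16 D=0 ZF=0 PC=8
Step 21: PC=8 exec 'MOV A, 6'. After: A=6 B=32 C=16 D=0 ZF=0 PC=9
First time PC=9: C=16

16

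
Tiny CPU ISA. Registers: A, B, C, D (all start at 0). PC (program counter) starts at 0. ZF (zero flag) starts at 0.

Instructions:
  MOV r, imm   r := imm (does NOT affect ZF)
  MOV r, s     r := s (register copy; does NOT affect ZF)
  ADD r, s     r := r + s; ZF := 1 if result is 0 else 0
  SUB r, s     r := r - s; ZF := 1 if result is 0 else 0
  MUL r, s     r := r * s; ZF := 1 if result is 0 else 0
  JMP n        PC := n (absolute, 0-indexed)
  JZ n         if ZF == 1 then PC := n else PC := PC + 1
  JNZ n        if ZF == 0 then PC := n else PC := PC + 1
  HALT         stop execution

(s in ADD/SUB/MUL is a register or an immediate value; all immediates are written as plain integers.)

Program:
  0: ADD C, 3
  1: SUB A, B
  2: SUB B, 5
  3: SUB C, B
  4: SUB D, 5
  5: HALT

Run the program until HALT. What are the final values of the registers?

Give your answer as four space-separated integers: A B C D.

Answer: 0 -5 8 -5

Derivation:
Step 1: PC=0 exec 'ADD C, 3'. After: A=0 B=0 C=3 D=0 ZF=0 PC=1
Step 2: PC=1 exec 'SUB A, B'. After: A=0 B=0 C=3 D=0 ZF=1 PC=2
Step 3: PC=2 exec 'SUB B, 5'. After: A=0 B=-5 C=3 D=0 ZF=0 PC=3
Step 4: PC=3 exec 'SUB C, B'. After: A=0 B=-5 C=8 D=0 ZF=0 PC=4
Step 5: PC=4 exec 'SUB D, 5'. After: A=0 B=-5 C=8 D=-5 ZF=0 PC=5
Step 6: PC=5 exec 'HALT'. After: A=0 B=-5 C=8 D=-5 ZF=0 PC=5 HALTED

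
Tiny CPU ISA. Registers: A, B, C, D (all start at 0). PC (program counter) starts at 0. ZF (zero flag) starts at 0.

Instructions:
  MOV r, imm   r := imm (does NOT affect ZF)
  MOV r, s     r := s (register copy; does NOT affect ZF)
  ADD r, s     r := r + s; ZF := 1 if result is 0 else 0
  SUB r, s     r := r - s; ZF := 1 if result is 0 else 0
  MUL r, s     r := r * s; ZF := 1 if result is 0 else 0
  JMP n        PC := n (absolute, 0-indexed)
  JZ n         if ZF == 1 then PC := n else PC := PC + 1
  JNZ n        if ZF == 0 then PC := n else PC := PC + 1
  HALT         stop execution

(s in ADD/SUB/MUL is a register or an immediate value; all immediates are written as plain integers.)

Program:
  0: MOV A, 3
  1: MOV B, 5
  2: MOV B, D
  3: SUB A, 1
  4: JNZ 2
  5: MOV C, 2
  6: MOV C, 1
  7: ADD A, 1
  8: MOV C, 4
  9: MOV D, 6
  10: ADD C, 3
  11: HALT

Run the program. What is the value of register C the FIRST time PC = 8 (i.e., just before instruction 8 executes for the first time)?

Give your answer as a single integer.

Step 1: PC=0 exec 'MOV A, 3'. After: A=3 B=0 C=0 D=0 ZF=0 PC=1
Step 2: PC=1 exec 'MOV B, 5'. After: A=3 B=5 C=0 D=0 ZF=0 PC=2
Step 3: PC=2 exec 'MOV B, D'. After: A=3 B=0 C=0 D=0 ZF=0 PC=3
Step 4: PC=3 exec 'SUB A, 1'. After: A=2 B=0 C=0 D=0 ZF=0 PC=4
Step 5: PC=4 exec 'JNZ 2'. After: A=2 B=0 C=0 D=0 ZF=0 PC=2
Step 6: PC=2 exec 'MOV B, D'. After: A=2 B=0 C=0 D=0 ZF=0 PC=3
Step 7: PC=3 exec 'SUB A, 1'. After: A=1 B=0 C=0 D=0 ZF=0 PC=4
Step 8: PC=4 exec 'JNZ 2'. After: A=1 B=0 C=0 D=0 ZF=0 PC=2
Step 9: PC=2 exec 'MOV B, D'. After: A=1 B=0 C=0 D=0 ZF=0 PC=3
Step 10: PC=3 exec 'SUB A, 1'. After: A=0 B=0 C=0 D=0 ZF=1 PC=4
Step 11: PC=4 exec 'JNZ 2'. After: A=0 B=0 C=0 D=0 ZF=1 PC=5
Step 12: PC=5 exec 'MOV C, 2'. After: A=0 B=0 C=2 D=0 ZF=1 PC=6
Step 13: PC=6 exec 'MOV C, 1'. After: A=0 B=0 C=1 D=0 ZF=1 PC=7
Step 14: PC=7 exec 'ADD A, 1'. After: A=1 B=0 C=1 D=0 ZF=0 PC=8
First time PC=8: C=1

1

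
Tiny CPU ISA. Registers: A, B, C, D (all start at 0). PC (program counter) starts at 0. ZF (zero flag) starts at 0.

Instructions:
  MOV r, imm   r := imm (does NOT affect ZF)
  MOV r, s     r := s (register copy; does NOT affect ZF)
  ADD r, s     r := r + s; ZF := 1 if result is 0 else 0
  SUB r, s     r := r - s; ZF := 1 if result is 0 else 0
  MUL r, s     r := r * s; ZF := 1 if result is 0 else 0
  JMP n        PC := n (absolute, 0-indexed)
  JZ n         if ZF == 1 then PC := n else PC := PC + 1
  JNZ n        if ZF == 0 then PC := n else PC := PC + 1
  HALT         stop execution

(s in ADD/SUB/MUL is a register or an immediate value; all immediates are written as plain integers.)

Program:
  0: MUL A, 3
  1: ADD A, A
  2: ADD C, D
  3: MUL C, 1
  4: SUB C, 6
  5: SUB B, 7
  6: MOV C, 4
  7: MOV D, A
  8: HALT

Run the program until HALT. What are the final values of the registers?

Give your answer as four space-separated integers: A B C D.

Answer: 0 -7 4 0

Derivation:
Step 1: PC=0 exec 'MUL A, 3'. After: A=0 B=0 C=0 D=0 ZF=1 PC=1
Step 2: PC=1 exec 'ADD A, A'. After: A=0 B=0 C=0 D=0 ZF=1 PC=2
Step 3: PC=2 exec 'ADD C, D'. After: A=0 B=0 C=0 D=0 ZF=1 PC=3
Step 4: PC=3 exec 'MUL C, 1'. After: A=0 B=0 C=0 D=0 ZF=1 PC=4
Step 5: PC=4 exec 'SUB C, 6'. After: A=0 B=0 C=-6 D=0 ZF=0 PC=5
Step 6: PC=5 exec 'SUB B, 7'. After: A=0 B=-7 C=-6 D=0 ZF=0 PC=6
Step 7: PC=6 exec 'MOV C, 4'. After: A=0 B=-7 C=4 D=0 ZF=0 PC=7
Step 8: PC=7 exec 'MOV D, A'. After: A=0 B=-7 C=4 D=0 ZF=0 PC=8
Step 9: PC=8 exec 'HALT'. After: A=0 B=-7 C=4 D=0 ZF=0 PC=8 HALTED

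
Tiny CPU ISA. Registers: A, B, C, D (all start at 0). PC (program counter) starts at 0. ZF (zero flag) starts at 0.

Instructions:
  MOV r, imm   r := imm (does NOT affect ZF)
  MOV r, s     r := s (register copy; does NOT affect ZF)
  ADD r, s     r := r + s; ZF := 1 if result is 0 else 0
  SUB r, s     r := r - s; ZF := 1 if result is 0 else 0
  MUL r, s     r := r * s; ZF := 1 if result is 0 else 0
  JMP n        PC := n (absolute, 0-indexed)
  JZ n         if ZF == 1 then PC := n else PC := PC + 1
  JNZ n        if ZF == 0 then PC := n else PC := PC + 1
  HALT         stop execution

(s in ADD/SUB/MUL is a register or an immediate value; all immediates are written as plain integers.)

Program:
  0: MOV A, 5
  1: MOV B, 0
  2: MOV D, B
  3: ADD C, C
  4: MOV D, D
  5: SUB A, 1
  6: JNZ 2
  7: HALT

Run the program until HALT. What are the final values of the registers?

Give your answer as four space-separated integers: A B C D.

Step 1: PC=0 exec 'MOV A, 5'. After: A=5 B=0 C=0 D=0 ZF=0 PC=1
Step 2: PC=1 exec 'MOV B, 0'. After: A=5 B=0 C=0 D=0 ZF=0 PC=2
Step 3: PC=2 exec 'MOV D, B'. After: A=5 B=0 C=0 D=0 ZF=0 PC=3
Step 4: PC=3 exec 'ADD C, C'. After: A=5 B=0 C=0 D=0 ZF=1 PC=4
Step 5: PC=4 exec 'MOV D, D'. After: A=5 B=0 C=0 D=0 ZF=1 PC=5
Step 6: PC=5 exec 'SUB A, 1'. After: A=4 B=0 C=0 D=0 ZF=0 PC=6
Step 7: PC=6 exec 'JNZ 2'. After: A=4 B=0 C=0 D=0 ZF=0 PC=2
Step 8: PC=2 exec 'MOV D, B'. After: A=4 B=0 C=0 D=0 ZF=0 PC=3
Step 9: PC=3 exec 'ADD C, C'. After: A=4 B=0 C=0 D=0 ZF=1 PC=4
Step 10: PC=4 exec 'MOV D, D'. After: A=4 B=0 C=0 D=0 ZF=1 PC=5
Step 11: PC=5 exec 'SUB A, 1'. After: A=3 B=0 C=0 D=0 ZF=0 PC=6
Step 12: PC=6 exec 'JNZ 2'. After: A=3 B=0 C=0 D=0 ZF=0 PC=2
Step 13: PC=2 exec 'MOV D, B'. After: A=3 B=0 C=0 D=0 ZF=0 PC=3
Step 14: PC=3 exec 'ADD C, C'. After: A=3 B=0 C=0 D=0 ZF=1 PC=4
Step 15: PC=4 exec 'MOV D, D'. After: A=3 B=0 C=0 D=0 ZF=1 PC=5
Step 16: PC=5 exec 'SUB A, 1'. After: A=2 B=0 C=0 D=0 ZF=0 PC=6
Step 17: PC=6 exec 'JNZ 2'. After: A=2 B=0 C=0 D=0 ZF=0 PC=2
Step 18: PC=2 exec 'MOV D, B'. After: A=2 B=0 C=0 D=0 ZF=0 PC=3
Step 19: PC=3 exec 'ADD C, C'. After: A=2 B=0 C=0 D=0 ZF=1 PC=4
Step 20: PC=4 exec 'MOV D, D'. After: A=2 B=0 C=0 D=0 ZF=1 PC=5
Step 21: PC=5 exec 'SUB A, 1'. After: A=1 B=0 C=0 D=0 ZF=0 PC=6
Step 22: PC=6 exec 'JNZ 2'. After: A=1 B=0 C=0 D=0 ZF=0 PC=2
Step 23: PC=2 exec 'MOV D, B'. After: A=1 B=0 C=0 D=0 ZF=0 PC=3
Step 24: PC=3 exec 'ADD C, C'. After: A=1 B=0 C=0 D=0 ZF=1 PC=4
Step 25: PC=4 exec 'MOV D, D'. After: A=1 B=0 C=0 D=0 ZF=1 PC=5
Step 26: PC=5 exec 'SUB A, 1'. After: A=0 B=0 C=0 D=0 ZF=1 PC=6
Step 27: PC=6 exec 'JNZ 2'. After: A=0 B=0 C=0 D=0 ZF=1 PC=7
Step 28: PC=7 exec 'HALT'. After: A=0 B=0 C=0 D=0 ZF=1 PC=7 HALTED

Answer: 0 0 0 0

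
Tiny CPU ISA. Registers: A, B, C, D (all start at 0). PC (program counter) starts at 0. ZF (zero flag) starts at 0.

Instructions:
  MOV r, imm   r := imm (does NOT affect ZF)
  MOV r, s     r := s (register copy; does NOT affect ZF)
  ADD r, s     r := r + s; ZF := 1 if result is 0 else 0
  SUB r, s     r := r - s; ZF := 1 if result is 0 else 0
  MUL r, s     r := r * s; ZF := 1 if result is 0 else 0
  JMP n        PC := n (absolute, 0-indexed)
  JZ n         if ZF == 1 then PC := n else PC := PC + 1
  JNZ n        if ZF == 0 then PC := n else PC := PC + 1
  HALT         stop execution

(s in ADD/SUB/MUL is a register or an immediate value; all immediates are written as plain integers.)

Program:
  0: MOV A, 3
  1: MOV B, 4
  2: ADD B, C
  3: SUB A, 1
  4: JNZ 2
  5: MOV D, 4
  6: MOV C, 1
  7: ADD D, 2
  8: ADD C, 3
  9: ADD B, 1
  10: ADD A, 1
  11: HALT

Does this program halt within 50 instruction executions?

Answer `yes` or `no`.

Step 1: PC=0 exec 'MOV A, 3'. After: A=3 B=0 C=0 D=0 ZF=0 PC=1
Step 2: PC=1 exec 'MOV B, 4'. After: A=3 B=4 C=0 D=0 ZF=0 PC=2
Step 3: PC=2 exec 'ADD B, C'. After: A=3 B=4 C=0 D=0 ZF=0 PC=3
Step 4: PC=3 exec 'SUB A, 1'. After: A=2 B=4 C=0 D=0 ZF=0 PC=4
Step 5: PC=4 exec 'JNZ 2'. After: A=2 B=4 C=0 D=0 ZF=0 PC=2
Step 6: PC=2 exec 'ADD B, C'. After: A=2 B=4 C=0 D=0 ZF=0 PC=3
Step 7: PC=3 exec 'SUB A, 1'. After: A=1 B=4 C=0 D=0 ZF=0 PC=4
Step 8: PC=4 exec 'JNZ 2'. After: A=1 B=4 C=0 D=0 ZF=0 PC=2
Step 9: PC=2 exec 'ADD B, C'. After: A=1 B=4 C=0 D=0 ZF=0 PC=3
Step 10: PC=3 exec 'SUB A, 1'. After: A=0 B=4 C=0 D=0 ZF=1 PC=4
Step 11: PC=4 exec 'JNZ 2'. After: A=0 B=4 C=0 D=0 ZF=1 PC=5
Step 12: PC=5 exec 'MOV D, 4'. After: A=0 B=4 C=0 D=4 ZF=1 PC=6
Step 13: PC=6 exec 'MOV C, 1'. After: A=0 B=4 C=1 D=4 ZF=1 PC=7
Step 14: PC=7 exec 'ADD D, 2'. After: A=0 B=4 C=1 D=6 ZF=0 PC=8
Step 15: PC=8 exec 'ADD C, 3'. After: A=0 B=4 C=4 D=6 ZF=0 PC=9
Step 16: PC=9 exec 'ADD B, 1'. After: A=0 B=5 C=4 D=6 ZF=0 PC=10
Step 17: PC=10 exec 'ADD A, 1'. After: A=1 B=5 C=4 D=6 ZF=0 PC=11
Step 18: PC=11 exec 'HALT'. After: A=1 B=5 C=4 D=6 ZF=0 PC=11 HALTED

Answer: yes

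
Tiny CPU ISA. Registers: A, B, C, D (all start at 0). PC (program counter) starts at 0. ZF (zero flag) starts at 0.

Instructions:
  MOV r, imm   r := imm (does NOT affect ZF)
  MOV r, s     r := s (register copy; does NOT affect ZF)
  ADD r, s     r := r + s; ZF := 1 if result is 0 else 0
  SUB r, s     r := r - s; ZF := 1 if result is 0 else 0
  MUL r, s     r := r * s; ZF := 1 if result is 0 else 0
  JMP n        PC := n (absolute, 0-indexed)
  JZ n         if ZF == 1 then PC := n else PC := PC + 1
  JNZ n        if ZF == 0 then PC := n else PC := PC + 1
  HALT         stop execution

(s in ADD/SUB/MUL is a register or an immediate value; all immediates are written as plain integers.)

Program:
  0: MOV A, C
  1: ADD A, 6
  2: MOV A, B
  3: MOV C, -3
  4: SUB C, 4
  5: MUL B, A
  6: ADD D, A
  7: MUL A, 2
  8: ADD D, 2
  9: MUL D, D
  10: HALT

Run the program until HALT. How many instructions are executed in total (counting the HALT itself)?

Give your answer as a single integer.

Step 1: PC=0 exec 'MOV A, C'. After: A=0 B=0 C=0 D=0 ZF=0 PC=1
Step 2: PC=1 exec 'ADD A, 6'. After: A=6 B=0 C=0 D=0 ZF=0 PC=2
Step 3: PC=2 exec 'MOV A, B'. After: A=0 B=0 C=0 D=0 ZF=0 PC=3
Step 4: PC=3 exec 'MOV C, -3'. After: A=0 B=0 C=-3 D=0 ZF=0 PC=4
Step 5: PC=4 exec 'SUB C, 4'. After: A=0 B=0 C=-7 D=0 ZF=0 PC=5
Step 6: PC=5 exec 'MUL B, A'. After: A=0 B=0 C=-7 D=0 ZF=1 PC=6
Step 7: PC=6 exec 'ADD D, A'. After: A=0 B=0 C=-7 D=0 ZF=1 PC=7
Step 8: PC=7 exec 'MUL A, 2'. After: A=0 B=0 C=-7 D=0 ZF=1 PC=8
Step 9: PC=8 exec 'ADD D, 2'. After: A=0 B=0 C=-7 D=2 ZF=0 PC=9
Step 10: PC=9 exec 'MUL D, D'. After: A=0 B=0 C=-7 D=4 ZF=0 PC=10
Step 11: PC=10 exec 'HALT'. After: A=0 B=0 C=-7 D=4 ZF=0 PC=10 HALTED
Total instructions executed: 11

Answer: 11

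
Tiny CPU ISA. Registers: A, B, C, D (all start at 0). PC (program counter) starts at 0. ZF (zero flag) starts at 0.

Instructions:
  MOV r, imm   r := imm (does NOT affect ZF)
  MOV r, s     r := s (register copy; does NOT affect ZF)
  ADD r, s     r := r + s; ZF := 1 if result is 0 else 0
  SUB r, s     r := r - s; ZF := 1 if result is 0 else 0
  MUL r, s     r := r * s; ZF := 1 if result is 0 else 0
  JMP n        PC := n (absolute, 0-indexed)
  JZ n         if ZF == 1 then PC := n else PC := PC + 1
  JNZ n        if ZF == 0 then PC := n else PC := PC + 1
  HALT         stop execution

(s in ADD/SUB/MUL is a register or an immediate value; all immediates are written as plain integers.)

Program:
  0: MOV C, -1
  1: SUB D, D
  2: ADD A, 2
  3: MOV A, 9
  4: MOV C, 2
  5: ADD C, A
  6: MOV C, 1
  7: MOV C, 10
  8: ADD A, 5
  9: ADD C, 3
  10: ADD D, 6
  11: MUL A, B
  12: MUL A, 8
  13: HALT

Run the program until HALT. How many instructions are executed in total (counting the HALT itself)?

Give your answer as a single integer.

Answer: 14

Derivation:
Step 1: PC=0 exec 'MOV C, -1'. After: A=0 B=0 C=-1 D=0 ZF=0 PC=1
Step 2: PC=1 exec 'SUB D, D'. After: A=0 B=0 C=-1 D=0 ZF=1 PC=2
Step 3: PC=2 exec 'ADD A, 2'. After: A=2 B=0 C=-1 D=0 ZF=0 PC=3
Step 4: PC=3 exec 'MOV A, 9'. After: A=9 B=0 C=-1 D=0 ZF=0 PC=4
Step 5: PC=4 exec 'MOV C, 2'. After: A=9 B=0 C=2 D=0 ZF=0 PC=5
Step 6: PC=5 exec 'ADD C, A'. After: A=9 B=0 C=11 D=0 ZF=0 PC=6
Step 7: PC=6 exec 'MOV C, 1'. After: A=9 B=0 C=1 D=0 ZF=0 PC=7
Step 8: PC=7 exec 'MOV C, 10'. After: A=9 B=0 C=10 D=0 ZF=0 PC=8
Step 9: PC=8 exec 'ADD A, 5'. After: A=14 B=0 C=10 D=0 ZF=0 PC=9
Step 10: PC=9 exec 'ADD C, 3'. After: A=14 B=0 C=13 D=0 ZF=0 PC=10
Step 11: PC=10 exec 'ADD D, 6'. After: A=14 B=0 C=13 D=6 ZF=0 PC=11
Step 12: PC=11 exec 'MUL A, B'. After: A=0 B=0 C=13 D=6 ZF=1 PC=12
Step 13: PC=12 exec 'MUL A, 8'. After: A=0 B=0 C=13 D=6 ZF=1 PC=13
Step 14: PC=13 exec 'HALT'. After: A=0 B=0 C=13 D=6 ZF=1 PC=13 HALTED
Total instructions executed: 14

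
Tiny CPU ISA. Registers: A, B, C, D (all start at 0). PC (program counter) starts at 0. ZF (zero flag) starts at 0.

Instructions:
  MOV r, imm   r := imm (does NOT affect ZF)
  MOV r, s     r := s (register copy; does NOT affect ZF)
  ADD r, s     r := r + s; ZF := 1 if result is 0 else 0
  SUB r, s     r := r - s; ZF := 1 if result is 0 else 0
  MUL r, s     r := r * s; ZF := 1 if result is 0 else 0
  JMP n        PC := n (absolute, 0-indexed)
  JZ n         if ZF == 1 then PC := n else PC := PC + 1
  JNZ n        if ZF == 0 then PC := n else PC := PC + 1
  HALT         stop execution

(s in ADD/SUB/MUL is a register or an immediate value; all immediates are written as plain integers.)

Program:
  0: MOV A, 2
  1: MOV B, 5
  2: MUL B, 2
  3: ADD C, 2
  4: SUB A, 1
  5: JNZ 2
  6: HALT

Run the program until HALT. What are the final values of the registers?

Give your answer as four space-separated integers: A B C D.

Answer: 0 20 4 0

Derivation:
Step 1: PC=0 exec 'MOV A, 2'. After: A=2 B=0 C=0 D=0 ZF=0 PC=1
Step 2: PC=1 exec 'MOV B, 5'. After: A=2 B=5 C=0 D=0 ZF=0 PC=2
Step 3: PC=2 exec 'MUL B, 2'. After: A=2 B=10 C=0 D=0 ZF=0 PC=3
Step 4: PC=3 exec 'ADD C, 2'. After: A=2 B=10 C=2 D=0 ZF=0 PC=4
Step 5: PC=4 exec 'SUB A, 1'. After: A=1 B=10 C=2 D=0 ZF=0 PC=5
Step 6: PC=5 exec 'JNZ 2'. After: A=1 B=10 C=2 D=0 ZF=0 PC=2
Step 7: PC=2 exec 'MUL B, 2'. After: A=1 B=20 C=2 D=0 ZF=0 PC=3
Step 8: PC=3 exec 'ADD C, 2'. After: A=1 B=20 C=4 D=0 ZF=0 PC=4
Step 9: PC=4 exec 'SUB A, 1'. After: A=0 B=20 C=4 D=0 ZF=1 PC=5
Step 10: PC=5 exec 'JNZ 2'. After: A=0 B=20 C=4 D=0 ZF=1 PC=6
Step 11: PC=6 exec 'HALT'. After: A=0 B=20 C=4 D=0 ZF=1 PC=6 HALTED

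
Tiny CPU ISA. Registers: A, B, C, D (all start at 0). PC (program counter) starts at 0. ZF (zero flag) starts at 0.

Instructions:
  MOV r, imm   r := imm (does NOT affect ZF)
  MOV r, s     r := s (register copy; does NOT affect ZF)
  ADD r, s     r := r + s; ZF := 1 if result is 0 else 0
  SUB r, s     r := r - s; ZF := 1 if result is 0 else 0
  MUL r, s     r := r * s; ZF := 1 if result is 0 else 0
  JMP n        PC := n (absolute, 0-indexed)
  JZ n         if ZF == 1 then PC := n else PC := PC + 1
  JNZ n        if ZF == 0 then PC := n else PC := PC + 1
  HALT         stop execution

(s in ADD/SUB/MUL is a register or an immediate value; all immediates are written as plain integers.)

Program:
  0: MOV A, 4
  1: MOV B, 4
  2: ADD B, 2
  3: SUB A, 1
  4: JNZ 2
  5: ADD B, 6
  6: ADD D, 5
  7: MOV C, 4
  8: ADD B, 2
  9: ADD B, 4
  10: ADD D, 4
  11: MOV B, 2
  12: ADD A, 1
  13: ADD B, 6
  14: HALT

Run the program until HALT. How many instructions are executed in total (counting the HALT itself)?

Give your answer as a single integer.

Answer: 24

Derivation:
Step 1: PC=0 exec 'MOV A, 4'. After: A=4 B=0 C=0 D=0 ZF=0 PC=1
Step 2: PC=1 exec 'MOV B, 4'. After: A=4 B=4 C=0 D=0 ZF=0 PC=2
Step 3: PC=2 exec 'ADD B, 2'. After: A=4 B=6 C=0 D=0 ZF=0 PC=3
Step 4: PC=3 exec 'SUB A, 1'. After: A=3 B=6 C=0 D=0 ZF=0 PC=4
Step 5: PC=4 exec 'JNZ 2'. After: A=3 B=6 C=0 D=0 ZF=0 PC=2
Step 6: PC=2 exec 'ADD B, 2'. After: A=3 B=8 C=0 D=0 ZF=0 PC=3
Step 7: PC=3 exec 'SUB A, 1'. After: A=2 B=8 C=0 D=0 ZF=0 PC=4
Step 8: PC=4 exec 'JNZ 2'. After: A=2 B=8 C=0 D=0 ZF=0 PC=2
Step 9: PC=2 exec 'ADD B, 2'. After: A=2 B=10 C=0 D=0 ZF=0 PC=3
Step 10: PC=3 exec 'SUB A, 1'. After: A=1 B=10 C=0 D=0 ZF=0 PC=4
Step 11: PC=4 exec 'JNZ 2'. After: A=1 B=10 C=0 D=0 ZF=0 PC=2
Step 12: PC=2 exec 'ADD B, 2'. After: A=1 B=12 C=0 D=0 ZF=0 PC=3
Step 13: PC=3 exec 'SUB A, 1'. After: A=0 B=12 C=0 D=0 ZF=1 PC=4
Step 14: PC=4 exec 'JNZ 2'. After: A=0 B=12 C=0 D=0 ZF=1 PC=5
Step 15: PC=5 exec 'ADD B, 6'. After: A=0 B=18 C=0 D=0 ZF=0 PC=6
Step 16: PC=6 exec 'ADD D, 5'. After: A=0 B=18 C=0 D=5 ZF=0 PC=7
Step 17: PC=7 exec 'MOV C, 4'. After: A=0 B=18 C=4 D=5 ZF=0 PC=8
Step 18: PC=8 exec 'ADD B, 2'. After: A=0 B=20 C=4 D=5 ZF=0 PC=9
Step 19: PC=9 exec 'ADD B, 4'. After: A=0 B=24 C=4 D=5 ZF=0 PC=10
Step 20: PC=10 exec 'ADD D, 4'. After: A=0 B=24 C=4 D=9 ZF=0 PC=11
Step 21: PC=11 exec 'MOV B, 2'. After: A=0 B=2 C=4 D=9 ZF=0 PC=12
Step 22: PC=12 exec 'ADD A, 1'. After: A=1 B=2 C=4 D=9 ZF=0 PC=13
Step 23: PC=13 exec 'ADD B, 6'. After: A=1 B=8 C=4 D=9 ZF=0 PC=14
Step 24: PC=14 exec 'HALT'. After: A=1 B=8 C=4 D=9 ZF=0 PC=14 HALTED
Total instructions executed: 24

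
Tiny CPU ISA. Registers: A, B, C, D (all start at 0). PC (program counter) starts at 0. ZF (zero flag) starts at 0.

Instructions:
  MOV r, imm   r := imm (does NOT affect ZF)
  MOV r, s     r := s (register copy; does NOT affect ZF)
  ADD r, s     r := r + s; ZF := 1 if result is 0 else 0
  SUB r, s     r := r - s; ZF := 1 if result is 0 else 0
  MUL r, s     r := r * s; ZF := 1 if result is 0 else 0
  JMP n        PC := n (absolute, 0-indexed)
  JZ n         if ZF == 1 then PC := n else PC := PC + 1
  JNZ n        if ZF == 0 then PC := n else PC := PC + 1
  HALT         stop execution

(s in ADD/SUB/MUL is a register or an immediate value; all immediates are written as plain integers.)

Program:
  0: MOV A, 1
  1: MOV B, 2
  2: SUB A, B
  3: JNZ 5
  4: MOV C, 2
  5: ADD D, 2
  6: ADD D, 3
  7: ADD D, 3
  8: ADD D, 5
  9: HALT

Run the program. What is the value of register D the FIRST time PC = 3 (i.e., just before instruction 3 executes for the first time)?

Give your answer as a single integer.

Step 1: PC=0 exec 'MOV A, 1'. After: A=1 B=0 C=0 D=0 ZF=0 PC=1
Step 2: PC=1 exec 'MOV B, 2'. After: A=1 B=2 C=0 D=0 ZF=0 PC=2
Step 3: PC=2 exec 'SUB A, B'. After: A=-1 B=2 C=0 D=0 ZF=0 PC=3
First time PC=3: D=0

0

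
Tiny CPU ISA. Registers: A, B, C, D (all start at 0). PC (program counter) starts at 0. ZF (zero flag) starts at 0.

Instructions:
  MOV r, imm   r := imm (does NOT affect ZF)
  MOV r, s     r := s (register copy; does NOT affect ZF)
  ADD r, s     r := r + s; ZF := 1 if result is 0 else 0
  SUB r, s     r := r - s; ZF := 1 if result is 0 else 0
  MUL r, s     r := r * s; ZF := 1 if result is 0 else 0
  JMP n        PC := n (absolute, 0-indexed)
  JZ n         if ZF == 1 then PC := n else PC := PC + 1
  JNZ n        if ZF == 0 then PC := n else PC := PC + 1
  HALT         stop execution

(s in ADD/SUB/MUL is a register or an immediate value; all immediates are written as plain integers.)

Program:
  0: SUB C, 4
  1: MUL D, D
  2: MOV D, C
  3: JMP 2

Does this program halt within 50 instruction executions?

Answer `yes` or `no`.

Step 1: PC=0 exec 'SUB C, 4'. After: A=0 B=0 C=-4 D=0 ZF=0 PC=1
Step 2: PC=1 exec 'MUL D, D'. After: A=0 B=0 C=-4 D=0 ZF=1 PC=2
Step 3: PC=2 exec 'MOV D, C'. After: A=0 B=0 C=-4 D=-4 ZF=1 PC=3
Step 4: PC=3 exec 'JMP 2'. After: A=0 B=0 C=-4 D=-4 ZF=1 PC=2
Step 5: PC=2 exec 'MOV D, C'. After: A=0 B=0 C=-4 D=-4 ZF=1 PC=3
State after step 5 equals state after step 3: the program is in a cycle of length 2 and will never halt.

Answer: no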